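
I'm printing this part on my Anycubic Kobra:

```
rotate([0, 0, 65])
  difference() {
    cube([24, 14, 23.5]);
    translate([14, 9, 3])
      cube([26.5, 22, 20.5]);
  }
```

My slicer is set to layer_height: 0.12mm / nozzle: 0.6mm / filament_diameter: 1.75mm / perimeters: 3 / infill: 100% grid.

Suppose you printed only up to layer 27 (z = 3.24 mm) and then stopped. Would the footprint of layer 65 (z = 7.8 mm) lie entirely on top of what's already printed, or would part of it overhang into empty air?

Compare the two slices. At z = 3.24: the 24×14 cube contributes its full rectangle (area 336.00 mm²); the 26.5×22 cube at (14, 9) contributes its full rectangle (area 583.00 mm²); After the difference (first − rest): starting from the 24×14 cube (336.00 mm²), the 26.5×22 cube at (14, 9) partially overlaps it — only the 50.00 mm² overlap (of its 583.00 mm²) is removed, clipping the outline — area = 286.00 mm²; (rotated 65° about Z; rotation is an isometry so areas/perimeters/island counts are preserved). At z = 7.8: the cube (footprint 24×14) is included at this height (area 336.00 mm²); the cube at (14, 9) is present — its section is the full 26.5×22 rectangle (area 583.00 mm²); Taking the first minus the rest: starting from the 24×14 cube (336.00 mm²), the 26.5×22 cube at (14, 9) partially overlaps it — only the 50.00 mm² overlap (of its 583.00 mm²) is removed, clipping the outline — area = 286.00 mm²; (rotated 65° about Z; rotation is an isometry so areas/perimeters/island counts are preserved). Checking containment: the cross-section at z = 7.8 is a subset of the cross-section at z = 3.24.

entirely on top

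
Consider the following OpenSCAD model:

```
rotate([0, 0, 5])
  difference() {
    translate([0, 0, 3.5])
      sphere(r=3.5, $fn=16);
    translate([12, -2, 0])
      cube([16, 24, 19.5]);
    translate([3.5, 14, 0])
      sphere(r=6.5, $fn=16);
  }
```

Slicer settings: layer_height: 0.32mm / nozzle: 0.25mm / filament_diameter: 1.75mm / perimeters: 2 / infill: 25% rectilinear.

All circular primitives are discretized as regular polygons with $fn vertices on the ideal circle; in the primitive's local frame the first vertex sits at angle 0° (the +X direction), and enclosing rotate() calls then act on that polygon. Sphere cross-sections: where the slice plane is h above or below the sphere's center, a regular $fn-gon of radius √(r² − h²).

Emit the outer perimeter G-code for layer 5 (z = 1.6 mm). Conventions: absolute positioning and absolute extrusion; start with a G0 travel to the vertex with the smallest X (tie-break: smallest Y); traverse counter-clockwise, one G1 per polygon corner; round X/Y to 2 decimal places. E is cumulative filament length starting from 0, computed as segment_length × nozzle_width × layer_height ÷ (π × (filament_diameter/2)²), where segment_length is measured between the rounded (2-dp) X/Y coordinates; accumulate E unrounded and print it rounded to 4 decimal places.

At z = 1.6 mm: the r=3.5 sphere slices to a regular 16-gon of circumradius 2.939 (√(r²−h²) with h=1.9 from center); the cube at (12, -2) is present — its section is the full 16×24 rectangle; the sphere at (3.5, 14): section is a regular 16-gon, circumradius = √(r²−h²) = √(6.5²−1.6²) = 6.300; Subtracting the remaining from the first: starting from the r=3.5 sphere, the 16×24 cube at (12, -2) misses the remaining region (no effect); the r=6.5 sphere at (3.5, 14) misses the remaining region (no effect) — 1 connected region; (whole slice rotated 5° about Z — lengths, areas and connectivity unchanged). The outline is a single polygon with 16 vertices. Extrusion per mm of travel: 0.25 × 0.32 / (π × 0.875²) = 0.033260. Accumulating E over each segment gives final E = 0.6104.

G0 X-2.93 Y-0.26 Z1.60
G1 X-2.61 Y-1.36 E0.0381
G1 X-1.89 Y-2.25 E0.0762
G1 X-0.88 Y-2.80 E0.1144
G1 X0.26 Y-2.93 E0.1526
G1 X1.36 Y-2.61 E0.1907
G1 X2.25 Y-1.89 E0.2288
G1 X2.80 Y-0.88 E0.2670
G1 X2.93 Y0.26 E0.3052
G1 X2.61 Y1.36 E0.3433
G1 X1.89 Y2.25 E0.3814
G1 X0.88 Y2.80 E0.4196
G1 X-0.26 Y2.93 E0.4578
G1 X-1.36 Y2.61 E0.4959
G1 X-2.25 Y1.89 E0.5340
G1 X-2.80 Y0.88 E0.5722
G1 X-2.93 Y-0.26 E0.6104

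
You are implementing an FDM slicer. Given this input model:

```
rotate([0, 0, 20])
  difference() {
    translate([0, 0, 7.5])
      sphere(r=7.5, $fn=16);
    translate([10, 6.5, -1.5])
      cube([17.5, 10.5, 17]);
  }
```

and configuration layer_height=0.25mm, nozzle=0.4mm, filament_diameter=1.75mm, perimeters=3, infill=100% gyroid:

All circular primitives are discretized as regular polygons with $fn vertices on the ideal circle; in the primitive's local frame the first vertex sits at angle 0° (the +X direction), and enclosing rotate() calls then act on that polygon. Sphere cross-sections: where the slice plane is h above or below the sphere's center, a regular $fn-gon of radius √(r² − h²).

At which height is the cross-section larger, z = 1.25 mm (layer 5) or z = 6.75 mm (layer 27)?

Layer 5 (z = 1.25): the r=7.5 sphere contributes a regular 16-gon of circumradius √(7.5²−6.25²) = 4.146 (area = (16/2)·4.146²·sin(360°/16) = 52.62 mm²); the cube at (10, 6.5) is present — its section is the full 17.5×10.5 rectangle (area 183.75 mm²); Taking the first minus the rest: starting from the r=7.5 sphere (52.62 mm²), the 17.5×10.5 cube at (10, 6.5) misses the remaining region (no effect) — area = 52.62 mm²; (whole slice rotated 20° about Z — lengths, areas and connectivity unchanged). So its area = 52.62 mm². Layer 27 (z = 6.75): the sphere: section is a regular 16-gon, circumradius = √(r²−h²) = √(7.5²−0.75²) = 7.462 (area = (16/2)·7.462²·sin(360°/16) = 170.49 mm²); the cube at (10, 6.5) is present — its section is the full 17.5×10.5 rectangle (area 183.75 mm²); Taking the first minus the rest: starting from the r=7.5 sphere (170.49 mm²), the 17.5×10.5 cube at (10, 6.5) misses the remaining region (no effect) — area = 170.49 mm²; (rotated 20° about Z; rotation is an isometry so areas/perimeters/island counts are preserved). So its area = 170.49 mm². Layer 27 is larger (170.49 vs 52.62 mm²).

layer 27 (z = 6.75 mm)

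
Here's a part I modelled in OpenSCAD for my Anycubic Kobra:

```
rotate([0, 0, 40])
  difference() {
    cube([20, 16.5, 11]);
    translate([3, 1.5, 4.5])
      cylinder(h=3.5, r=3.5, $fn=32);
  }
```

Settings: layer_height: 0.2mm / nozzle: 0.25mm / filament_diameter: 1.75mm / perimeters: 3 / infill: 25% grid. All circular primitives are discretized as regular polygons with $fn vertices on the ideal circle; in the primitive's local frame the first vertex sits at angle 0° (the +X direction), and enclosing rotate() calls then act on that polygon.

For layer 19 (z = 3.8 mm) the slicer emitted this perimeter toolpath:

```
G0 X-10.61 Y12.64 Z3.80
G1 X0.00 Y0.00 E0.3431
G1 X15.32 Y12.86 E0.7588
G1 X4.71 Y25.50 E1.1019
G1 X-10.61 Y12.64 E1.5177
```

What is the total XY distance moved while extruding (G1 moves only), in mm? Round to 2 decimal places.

73.01 mm

Sum the Euclidean lengths of each G1 segment: total = 73.01 mm.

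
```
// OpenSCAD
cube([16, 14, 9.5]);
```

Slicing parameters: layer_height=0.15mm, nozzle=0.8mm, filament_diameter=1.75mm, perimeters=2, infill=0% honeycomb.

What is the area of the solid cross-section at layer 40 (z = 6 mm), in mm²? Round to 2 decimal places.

At z = 6 mm: the 16×14 cube contributes its full rectangle (area 224.00 mm²). Overall, the cross-section is a single solid region. Net area = 224.00 mm².

224.00 mm²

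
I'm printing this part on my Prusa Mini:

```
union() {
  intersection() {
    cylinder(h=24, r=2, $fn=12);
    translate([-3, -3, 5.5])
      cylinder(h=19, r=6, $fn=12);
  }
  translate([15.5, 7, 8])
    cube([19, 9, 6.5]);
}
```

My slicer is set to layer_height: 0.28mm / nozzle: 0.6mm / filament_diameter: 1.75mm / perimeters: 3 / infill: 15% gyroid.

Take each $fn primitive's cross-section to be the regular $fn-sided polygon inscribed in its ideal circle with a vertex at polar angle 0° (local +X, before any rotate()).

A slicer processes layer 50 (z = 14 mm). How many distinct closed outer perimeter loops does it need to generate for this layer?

At z = 14 mm: the cylinder: section is a regular 12-gon, circumradius r=2; the r=6 cylinder at (-3, -3) gives a regular 12-gon of circumradius 6 (constant along its height); After intersecting: the r=6 cylinder at (-3, -3) partially overlaps the r=2 cylinder; clipping to the common part keeps 11.36 mm² — 1 connected region; the cube at (15.5, 7) is present — its section is the full 19×9 rectangle; Taking the union: the 2 present regions are separate (no shared area or edge), so areas and boundary lengths simply add and each stays a separate island — 2 connected regions. The result has 2 disconnected regions.

2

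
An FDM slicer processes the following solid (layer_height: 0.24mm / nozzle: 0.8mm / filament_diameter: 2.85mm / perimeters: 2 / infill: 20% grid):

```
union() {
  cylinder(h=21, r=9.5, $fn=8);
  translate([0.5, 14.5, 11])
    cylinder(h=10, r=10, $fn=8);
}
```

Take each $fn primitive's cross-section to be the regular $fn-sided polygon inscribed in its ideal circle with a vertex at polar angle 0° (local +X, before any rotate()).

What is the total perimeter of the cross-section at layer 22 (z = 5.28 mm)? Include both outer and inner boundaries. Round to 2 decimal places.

58.17 mm

At z = 5.28 mm: the r=9.5 cylinder gives a regular 8-gon of circumradius 9.5 (constant along its height) (perimeter = 2·8·9.500·sin(180°/8) = 58.17 mm); the cylinder at (0.5, 14.5) is absent (z outside [11, 21]); Taking the union: only the r=9.5 cylinder is present, so the union is just that shape — boundary = 58.17 mm. Overall, the cross-section is a single solid region. Total boundary length (outer) = 58.17 mm.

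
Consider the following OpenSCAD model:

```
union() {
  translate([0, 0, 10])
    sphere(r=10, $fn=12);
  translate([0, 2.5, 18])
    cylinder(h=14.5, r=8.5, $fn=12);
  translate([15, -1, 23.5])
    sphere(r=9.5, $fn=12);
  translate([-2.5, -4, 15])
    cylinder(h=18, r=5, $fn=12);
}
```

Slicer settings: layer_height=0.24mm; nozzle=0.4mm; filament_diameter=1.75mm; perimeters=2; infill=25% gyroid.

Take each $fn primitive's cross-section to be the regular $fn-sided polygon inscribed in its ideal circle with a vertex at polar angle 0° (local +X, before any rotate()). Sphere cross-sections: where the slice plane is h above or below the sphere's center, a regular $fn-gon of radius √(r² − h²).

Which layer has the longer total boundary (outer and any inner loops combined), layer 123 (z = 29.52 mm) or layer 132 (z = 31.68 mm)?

layer 123 (z = 29.52 mm)

Layer 123 (z = 29.52): the sphere is not intersected at this z (|z−center|=19.520 > r=10); the cylinder at (0, 2.5): section is a regular 12-gon, circumradius r=8.5 (perimeter = 2·12·8.500·sin(180°/12) = 52.80 mm); the r=9.5 sphere at (15, -1) slices to a regular 12-gon of circumradius 7.349 (√(r²−h²) with h=6.02 from center) (perimeter = 2·12·7.349·sin(180°/12) = 45.65 mm); the r=5 cylinder at (-2.5, -4) contributes a regular 12-gon of circumradius 5 (perimeter = 2·12·5.000·sin(180°/12) = 31.06 mm); Taking the union: the regions partially overlap (shared area 45.61 mm²), so the edge portions inside another operand are dropped and the merged outline is re-measured after clipping — boundary = 103.97 mm. So its perimeter = 103.97 mm. Layer 132 (z = 31.68): the sphere does not reach this height (|z−center|=21.680 > r=10); the r=8.5 cylinder at (0, 2.5) contributes a regular 12-gon of circumradius 8.5 (perimeter = 2·12·8.500·sin(180°/12) = 52.80 mm); the r=9.5 sphere at (15, -1) contributes a regular 12-gon of circumradius √(9.5²−8.18²) = 4.831 (perimeter = 2·12·4.831·sin(180°/12) = 30.01 mm); the r=5 cylinder at (-2.5, -4) contributes a regular 12-gon of circumradius 5 (perimeter = 2·12·5.000·sin(180°/12) = 31.06 mm); Taking the union: the regions partially overlap (shared area 45.61 mm²), so the edge portions inside another operand are dropped and the merged outline is re-measured after clipping — boundary = 88.33 mm. So its perimeter = 88.33 mm. Layer 123 is larger (103.97 vs 88.33 mm).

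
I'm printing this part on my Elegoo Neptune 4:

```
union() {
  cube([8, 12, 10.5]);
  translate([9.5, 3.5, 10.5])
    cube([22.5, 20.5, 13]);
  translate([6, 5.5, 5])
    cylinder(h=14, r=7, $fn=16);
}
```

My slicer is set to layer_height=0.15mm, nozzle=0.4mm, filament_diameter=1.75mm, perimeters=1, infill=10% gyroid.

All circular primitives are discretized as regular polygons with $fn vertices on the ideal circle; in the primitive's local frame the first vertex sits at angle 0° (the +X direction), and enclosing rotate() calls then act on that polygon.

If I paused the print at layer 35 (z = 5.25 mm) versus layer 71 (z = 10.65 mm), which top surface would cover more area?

Layer 35 (z = 5.25): the cube (footprint 8×12) is included at this height (area 96.00 mm²); the cube at (9.5, 3.5) is not intersected at this z (z outside [10.5, 23.5]); the cylinder at (6, 5.5): section is a regular 16-gon, circumradius r=7 (area = (16/2)·7.000²·sin(360°/16) = 150.01 mm²); Combining (union): the regions partially overlap — summed areas 246.01 mm² minus the doubly-counted overlap 90.12 mm² gives 155.90 mm² — area = 155.90 mm². So its area = 155.90 mm². Layer 71 (z = 10.65): the cube does not reach this height (z outside [0, 10.5]); the 22.5×20.5 cube at (9.5, 3.5) contributes its full rectangle (area 461.25 mm²); the cylinder at (6, 5.5): section is a regular 16-gon, circumradius r=7 (area = (16/2)·7.000²·sin(360°/16) = 150.01 mm²); Merging all regions: the regions partially overlap — summed areas 611.26 mm² minus the doubly-counted overlap 20.98 mm² gives 590.28 mm² — area = 590.28 mm². So its area = 590.28 mm². Layer 71 is larger (590.28 vs 155.90 mm²).

layer 71 (z = 10.65 mm)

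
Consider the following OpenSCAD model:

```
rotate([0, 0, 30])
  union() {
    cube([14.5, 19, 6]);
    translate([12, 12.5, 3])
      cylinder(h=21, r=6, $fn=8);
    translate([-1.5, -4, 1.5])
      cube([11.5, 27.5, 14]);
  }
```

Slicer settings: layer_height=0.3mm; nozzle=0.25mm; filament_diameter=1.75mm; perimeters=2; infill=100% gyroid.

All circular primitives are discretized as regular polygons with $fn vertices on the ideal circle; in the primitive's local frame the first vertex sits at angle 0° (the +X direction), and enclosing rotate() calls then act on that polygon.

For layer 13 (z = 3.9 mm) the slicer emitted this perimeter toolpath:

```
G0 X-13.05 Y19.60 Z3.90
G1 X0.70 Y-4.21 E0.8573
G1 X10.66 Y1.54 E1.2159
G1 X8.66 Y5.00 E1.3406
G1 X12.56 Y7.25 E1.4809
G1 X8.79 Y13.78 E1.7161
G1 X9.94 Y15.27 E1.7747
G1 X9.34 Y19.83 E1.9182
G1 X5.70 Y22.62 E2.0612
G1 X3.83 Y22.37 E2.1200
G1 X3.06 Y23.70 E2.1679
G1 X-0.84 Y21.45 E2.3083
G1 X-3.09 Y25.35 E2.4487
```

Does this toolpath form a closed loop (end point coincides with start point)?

Start point (G0): (-13.05, 19.60). End point (last G1): the path does not return to the start — open.

no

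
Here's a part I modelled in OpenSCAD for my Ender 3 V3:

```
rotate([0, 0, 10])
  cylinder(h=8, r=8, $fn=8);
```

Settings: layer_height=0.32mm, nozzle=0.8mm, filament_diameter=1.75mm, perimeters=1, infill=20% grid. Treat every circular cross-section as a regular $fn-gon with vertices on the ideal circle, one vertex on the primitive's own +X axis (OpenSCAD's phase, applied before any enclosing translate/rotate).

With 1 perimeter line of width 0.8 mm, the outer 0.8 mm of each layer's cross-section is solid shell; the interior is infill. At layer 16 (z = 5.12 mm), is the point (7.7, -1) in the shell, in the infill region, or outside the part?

At z = 5.12 mm: the r=8 cylinder gives a regular 8-gon of circumradius 8 (constant along its height); (whole slice rotated 10° about Z — lengths, areas and connectivity unchanged). Overall, the cross-section is a single solid region. Undo the 10° rotation: the query point maps to (7.409, -2.322) in the un-rotated model frame. The nearest boundary edge runs (5.66, -5.66)→(8.00, 0.00); distance from the point to it = 0.34 mm. The point is not inside any of the regions above, so it lies outside the cross-section (0.34 mm from the nearest boundary).

outside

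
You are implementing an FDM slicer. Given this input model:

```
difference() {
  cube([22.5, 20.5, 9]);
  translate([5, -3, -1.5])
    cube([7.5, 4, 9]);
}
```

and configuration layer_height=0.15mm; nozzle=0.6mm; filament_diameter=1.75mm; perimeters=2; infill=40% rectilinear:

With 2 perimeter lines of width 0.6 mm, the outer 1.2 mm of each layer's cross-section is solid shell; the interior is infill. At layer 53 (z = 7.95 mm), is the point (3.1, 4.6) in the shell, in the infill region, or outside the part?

infill

At z = 7.95 mm: the 22.5×20.5 cube contributes its full rectangle; the cube at (5, -3) does not reach this height (z outside [-1.5, 7.5]); Taking the first minus the rest: none of the subtracted shapes is present at this height, so the 22.5×20.5 cube is unchanged — 1 connected region. Overall, the cross-section is a single solid region. The nearest boundary edge runs (0.00, 20.50)→(0.00, 0.00); distance from the point to it = 3.10 mm. The point is inside the cross-section and 3.10 mm from the nearest boundary — more than the 1.2 mm shell width (2 × 0.6), so it's in the infill interior.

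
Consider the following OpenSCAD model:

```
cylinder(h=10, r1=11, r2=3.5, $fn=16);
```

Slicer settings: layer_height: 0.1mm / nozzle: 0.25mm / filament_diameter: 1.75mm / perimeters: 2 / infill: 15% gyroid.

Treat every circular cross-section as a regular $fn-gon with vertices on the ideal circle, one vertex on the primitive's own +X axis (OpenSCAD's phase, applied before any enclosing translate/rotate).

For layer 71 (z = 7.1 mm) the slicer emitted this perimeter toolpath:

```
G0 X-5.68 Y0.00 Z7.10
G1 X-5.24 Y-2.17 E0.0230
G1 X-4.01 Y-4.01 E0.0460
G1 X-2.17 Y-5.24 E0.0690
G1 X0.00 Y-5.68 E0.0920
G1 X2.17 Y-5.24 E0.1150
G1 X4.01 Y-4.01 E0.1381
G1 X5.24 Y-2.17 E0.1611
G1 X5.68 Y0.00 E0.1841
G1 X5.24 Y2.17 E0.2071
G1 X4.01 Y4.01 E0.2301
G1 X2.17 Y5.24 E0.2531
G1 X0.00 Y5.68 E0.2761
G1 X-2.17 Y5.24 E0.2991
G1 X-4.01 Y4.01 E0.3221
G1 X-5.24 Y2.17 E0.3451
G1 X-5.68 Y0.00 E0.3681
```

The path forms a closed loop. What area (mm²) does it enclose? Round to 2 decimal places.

Apply the shoelace formula to the sequence of (X, Y) vertices; enclosed area = 98.55 mm².

98.55 mm²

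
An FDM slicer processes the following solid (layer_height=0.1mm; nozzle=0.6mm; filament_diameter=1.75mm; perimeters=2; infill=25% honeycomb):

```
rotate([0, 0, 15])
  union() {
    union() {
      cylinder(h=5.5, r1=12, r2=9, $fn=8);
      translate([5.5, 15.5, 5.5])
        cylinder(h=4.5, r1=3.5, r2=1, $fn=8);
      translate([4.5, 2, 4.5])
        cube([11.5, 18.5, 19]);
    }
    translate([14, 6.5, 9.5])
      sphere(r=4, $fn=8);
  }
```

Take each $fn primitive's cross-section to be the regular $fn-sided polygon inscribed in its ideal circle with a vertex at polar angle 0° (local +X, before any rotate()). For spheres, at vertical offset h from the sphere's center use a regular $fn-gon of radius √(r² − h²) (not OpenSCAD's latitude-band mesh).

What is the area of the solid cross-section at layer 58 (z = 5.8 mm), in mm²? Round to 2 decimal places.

222.21 mm²

At z = 5.8 mm: the cone is not intersected at this z (z outside [0, 5.5]); the cone at (5.5, 15.5): at t=0.067 of its height the radius interpolates to r₁+(r₂−r₁)t = 3.333, giving a regular 8-gon of that circumradius (area = (8/2)·3.333²·sin(360°/8) = 31.43 mm²); the cube at (4.5, 2) is present — its section is the full 11.5×18.5 rectangle (area 212.75 mm²); Taking the union: the regions partially overlap — summed areas 244.18 mm² minus the doubly-counted overlap 21.97 mm² gives 222.21 mm² — area = 222.21 mm²; the r=4 sphere at (14, 6.5) slices to a regular 8-gon of circumradius 1.520 (√(r²−h²) with h=3.7 from center) (area = (8/2)·1.520²·sin(360°/8) = 6.53 mm²); Merging all regions: the r=4 sphere at (14, 6.5) lies entirely inside the result so far, so the union is just the result so far — area = 222.21 mm²; (whole slice rotated 15° about Z — lengths, areas and connectivity unchanged). Overall, the cross-section is a single solid region. Net area = 222.21 mm².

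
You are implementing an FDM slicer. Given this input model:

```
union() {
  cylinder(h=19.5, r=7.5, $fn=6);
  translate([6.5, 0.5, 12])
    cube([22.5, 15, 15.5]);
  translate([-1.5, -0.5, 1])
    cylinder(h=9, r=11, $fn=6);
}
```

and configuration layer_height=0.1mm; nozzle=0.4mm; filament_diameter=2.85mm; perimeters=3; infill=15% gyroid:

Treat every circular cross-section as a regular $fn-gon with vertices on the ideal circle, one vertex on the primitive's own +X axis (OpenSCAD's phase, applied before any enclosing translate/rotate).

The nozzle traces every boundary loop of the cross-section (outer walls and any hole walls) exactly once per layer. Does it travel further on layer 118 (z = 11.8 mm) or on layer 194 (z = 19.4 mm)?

Layer 118 (z = 11.8): the r=7.5 cylinder gives a regular 6-gon of circumradius 7.5 (constant along its height) (perimeter = 2·6·7.500·sin(180°/6) = 45.00 mm); the cube at (6.5, 0.5) is absent (z outside [12, 27.5]); the cylinder at (-1.5, -0.5) is not intersected at this z (z outside [1, 10]); Combining (union): only the r=7.5 cylinder is present, so the union is just that shape — boundary = 45.00 mm. So its perimeter = 45.00 mm. Layer 194 (z = 19.4): the r=7.5 cylinder contributes a regular 6-gon of circumradius 7.5 (perimeter = 2·6·7.500·sin(180°/6) = 45.00 mm); the cube at (6.5, 0.5) (footprint 22.5×15) is included at this height (perimeter 75.00 mm); the cylinder at (-1.5, -0.5) is not intersected at this z (z outside [1, 10]); Taking the union: the regions partially overlap (shared area 0.44 mm²), so the edge portions inside another operand are dropped and the merged outline is re-measured after clipping — boundary = 116.63 mm. So its perimeter = 116.63 mm. Layer 194 is larger (116.63 vs 45.00 mm).

layer 194 (z = 19.4 mm)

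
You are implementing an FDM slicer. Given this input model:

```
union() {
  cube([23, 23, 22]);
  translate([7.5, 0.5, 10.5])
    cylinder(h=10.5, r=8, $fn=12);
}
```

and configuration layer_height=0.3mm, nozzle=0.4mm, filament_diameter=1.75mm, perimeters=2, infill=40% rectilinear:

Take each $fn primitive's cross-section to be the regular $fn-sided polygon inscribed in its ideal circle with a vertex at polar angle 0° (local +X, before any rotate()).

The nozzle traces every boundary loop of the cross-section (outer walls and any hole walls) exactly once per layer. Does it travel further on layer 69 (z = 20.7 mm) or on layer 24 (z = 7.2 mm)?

layer 69 (z = 20.7 mm)

Layer 69 (z = 20.7): the cube (footprint 23×23) is included at this height (perimeter 92.00 mm); the r=8 cylinder at (7.5, 0.5) gives a regular 12-gon of circumradius 8 (constant along its height) (perimeter = 2·12·8.000·sin(180°/12) = 49.69 mm); Taking the union: the regions partially overlap (shared area 103.25 mm²), so the edge portions inside another operand are dropped and the merged outline is re-measured after clipping — boundary = 100.53 mm. So its perimeter = 100.53 mm. Layer 24 (z = 7.2): the cube (footprint 23×23) is included at this height (perimeter 92.00 mm); the cylinder at (7.5, 0.5) is not intersected at this z (z outside [10.5, 21]); Combining (union): only the 23×23 cube is present, so the union is just that shape — boundary = 92.00 mm. So its perimeter = 92.00 mm. Layer 69 is larger (100.53 vs 92.00 mm).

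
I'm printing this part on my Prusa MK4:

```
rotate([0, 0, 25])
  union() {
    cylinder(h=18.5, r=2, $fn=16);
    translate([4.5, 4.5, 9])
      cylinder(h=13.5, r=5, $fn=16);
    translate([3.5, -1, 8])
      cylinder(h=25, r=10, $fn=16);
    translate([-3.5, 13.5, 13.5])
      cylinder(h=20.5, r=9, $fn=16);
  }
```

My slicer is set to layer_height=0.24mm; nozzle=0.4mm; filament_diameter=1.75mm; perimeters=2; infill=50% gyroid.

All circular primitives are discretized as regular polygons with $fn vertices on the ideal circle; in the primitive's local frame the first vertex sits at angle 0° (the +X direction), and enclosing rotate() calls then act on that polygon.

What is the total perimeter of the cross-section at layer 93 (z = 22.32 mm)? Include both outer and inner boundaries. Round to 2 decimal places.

97.71 mm

At z = 22.32 mm: the cylinder does not reach this height (z outside [0, 18.5]); the r=5 cylinder at (4.5, 4.5) contributes a regular 16-gon of circumradius 5 (perimeter = 2·16·5.000·sin(180°/16) = 31.21 mm); the cylinder at (3.5, -1): section is a regular 16-gon, circumradius r=10 (perimeter = 2·16·10.000·sin(180°/16) = 62.43 mm); the cylinder at (-3.5, 13.5): section is a regular 16-gon, circumradius r=9 (perimeter = 2·16·9.000·sin(180°/16) = 56.19 mm); Combining (union): the regions partially overlap (shared area 91.67 mm²), so the edge portions inside another operand are dropped and the merged outline is re-measured after clipping — boundary = 97.71 mm; (whole slice rotated 25° about Z — lengths, areas and connectivity unchanged). Overall, the cross-section is a single solid region. Total boundary length (outer) = 97.71 mm.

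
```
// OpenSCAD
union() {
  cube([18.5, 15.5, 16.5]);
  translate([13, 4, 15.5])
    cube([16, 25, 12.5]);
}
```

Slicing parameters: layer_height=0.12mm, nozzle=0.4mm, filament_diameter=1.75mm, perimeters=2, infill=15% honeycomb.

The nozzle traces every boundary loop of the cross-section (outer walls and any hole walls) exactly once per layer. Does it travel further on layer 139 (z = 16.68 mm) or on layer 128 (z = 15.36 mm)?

layer 139 (z = 16.68 mm)

Layer 139 (z = 16.68): the cube is not intersected at this z (z outside [0, 16.5]); the 16×25 cube at (13, 4) contributes its full rectangle (perimeter 82.00 mm); Merging all regions: only the 16×25 cube at (13, 4) is present, so the union is just that shape — boundary = 82.00 mm. So its perimeter = 82.00 mm. Layer 128 (z = 15.36): the cube (footprint 18.5×15.5) is included at this height (perimeter 68.00 mm); the cube at (13, 4) does not reach this height (z outside [15.5, 28]); Taking the union: only the 18.5×15.5 cube is present, so the union is just that shape — boundary = 68.00 mm. So its perimeter = 68.00 mm. Layer 139 is larger (82.00 vs 68.00 mm).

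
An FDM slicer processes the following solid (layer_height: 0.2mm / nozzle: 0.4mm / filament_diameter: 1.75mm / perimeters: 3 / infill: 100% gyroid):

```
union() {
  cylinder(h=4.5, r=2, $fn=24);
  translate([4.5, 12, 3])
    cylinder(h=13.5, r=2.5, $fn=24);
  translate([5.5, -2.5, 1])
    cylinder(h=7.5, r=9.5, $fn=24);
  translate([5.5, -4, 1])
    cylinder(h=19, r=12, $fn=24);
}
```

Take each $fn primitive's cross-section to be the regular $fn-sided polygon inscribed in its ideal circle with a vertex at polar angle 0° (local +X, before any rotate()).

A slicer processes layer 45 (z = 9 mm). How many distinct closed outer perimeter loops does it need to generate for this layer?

2

At z = 9 mm: the cylinder is not intersected at this z (z outside [0, 4.5]); the r=2.5 cylinder at (4.5, 12) gives a regular 24-gon of circumradius 2.5 (constant along its height); the cylinder at (5.5, -2.5) is absent (z outside [1, 8.5]); the r=12 cylinder at (5.5, -4) contributes a regular 24-gon of circumradius 12; Merging all regions: the 2 present regions are separate (no shared area or edge), so areas and boundary lengths simply add and each stays a separate island — 2 connected regions. The result has 2 disconnected regions.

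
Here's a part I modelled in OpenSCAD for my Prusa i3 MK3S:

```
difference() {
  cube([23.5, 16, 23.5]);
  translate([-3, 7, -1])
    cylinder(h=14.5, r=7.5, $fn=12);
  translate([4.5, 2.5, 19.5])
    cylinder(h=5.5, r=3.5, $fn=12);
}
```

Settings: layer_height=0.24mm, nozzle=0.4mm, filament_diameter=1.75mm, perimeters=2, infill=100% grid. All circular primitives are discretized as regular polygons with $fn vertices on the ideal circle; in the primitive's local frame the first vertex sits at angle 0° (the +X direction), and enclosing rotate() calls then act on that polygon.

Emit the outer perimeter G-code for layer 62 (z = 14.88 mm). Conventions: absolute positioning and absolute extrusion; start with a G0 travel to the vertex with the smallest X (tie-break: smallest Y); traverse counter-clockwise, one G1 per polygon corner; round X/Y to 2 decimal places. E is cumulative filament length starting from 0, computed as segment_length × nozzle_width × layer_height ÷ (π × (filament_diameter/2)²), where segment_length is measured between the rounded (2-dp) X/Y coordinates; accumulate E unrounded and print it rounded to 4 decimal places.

At z = 14.88 mm: the cube is present — its section is the full 23.5×16 rectangle; the cylinder at (-3, 7) is absent (z outside [-1, 13.5]); the cylinder at (4.5, 2.5) does not reach this height (z outside [19.5, 25]); After the difference (first − rest): none of the subtracted shapes is present at this height, so the 23.5×16 cube is unchanged — 1 connected region. The outline is a single polygon with 4 vertices. Extrusion per mm of travel: 0.4 × 0.24 / (π × 0.875²) = 0.039912. Accumulating E over each segment gives final E = 3.1531.

G0 X0.00 Y0.00 Z14.88
G1 X23.50 Y0.00 E0.9379
G1 X23.50 Y16.00 E1.5765
G1 X0.00 Y16.00 E2.5145
G1 X0.00 Y0.00 E3.1531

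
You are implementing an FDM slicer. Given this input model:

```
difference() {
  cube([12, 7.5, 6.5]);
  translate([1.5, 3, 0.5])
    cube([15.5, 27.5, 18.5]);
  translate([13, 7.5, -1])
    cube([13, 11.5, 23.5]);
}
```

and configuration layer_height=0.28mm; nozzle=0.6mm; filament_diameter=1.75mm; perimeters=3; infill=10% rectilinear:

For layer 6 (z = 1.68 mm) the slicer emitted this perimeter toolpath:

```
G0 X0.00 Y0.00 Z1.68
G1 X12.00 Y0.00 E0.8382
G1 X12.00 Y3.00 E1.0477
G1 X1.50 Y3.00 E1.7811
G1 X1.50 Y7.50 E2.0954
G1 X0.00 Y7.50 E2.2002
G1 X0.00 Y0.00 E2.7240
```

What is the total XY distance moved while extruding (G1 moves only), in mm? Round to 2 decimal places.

Sum the Euclidean lengths of each G1 segment: total = 39.00 mm.

39.00 mm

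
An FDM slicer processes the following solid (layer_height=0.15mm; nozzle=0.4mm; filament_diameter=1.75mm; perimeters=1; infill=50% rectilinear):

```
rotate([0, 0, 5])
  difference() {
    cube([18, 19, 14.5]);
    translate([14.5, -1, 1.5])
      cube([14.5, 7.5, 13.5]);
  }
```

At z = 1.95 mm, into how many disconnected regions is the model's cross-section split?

1

At z = 1.95 mm: the cube (footprint 18×19) is included at this height; the cube at (14.5, -1) (footprint 14.5×7.5) is included at this height; Subtracting the remaining from the first: starting from the 18×19 cube, the 14.5×7.5 cube at (14.5, -1) partially overlaps it — only the 22.75 mm² overlap (of its 108.75 mm²) is removed, clipping the outline — 1 connected region; (rotated 5° about Z; rotation is an isometry so areas/perimeters/island counts are preserved). The result has 1 disconnected region.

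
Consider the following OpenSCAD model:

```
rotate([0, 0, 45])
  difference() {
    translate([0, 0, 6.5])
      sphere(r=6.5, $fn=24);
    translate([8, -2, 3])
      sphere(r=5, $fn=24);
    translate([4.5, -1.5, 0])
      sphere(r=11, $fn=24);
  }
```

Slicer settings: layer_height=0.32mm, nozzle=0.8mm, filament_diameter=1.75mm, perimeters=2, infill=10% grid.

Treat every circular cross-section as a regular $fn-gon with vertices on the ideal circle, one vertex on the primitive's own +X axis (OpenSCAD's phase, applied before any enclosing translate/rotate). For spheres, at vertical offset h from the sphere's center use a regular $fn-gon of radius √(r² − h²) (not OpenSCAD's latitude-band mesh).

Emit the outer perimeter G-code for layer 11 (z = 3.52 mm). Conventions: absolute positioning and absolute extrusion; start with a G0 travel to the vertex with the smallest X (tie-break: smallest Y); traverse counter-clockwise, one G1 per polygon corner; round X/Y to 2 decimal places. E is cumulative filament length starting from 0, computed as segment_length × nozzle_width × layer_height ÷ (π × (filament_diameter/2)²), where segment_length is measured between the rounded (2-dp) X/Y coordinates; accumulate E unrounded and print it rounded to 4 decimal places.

G0 X-5.64 Y-1.01 Z3.52
G1 X-5.58 Y-1.50 E0.0525
G1 X-5.00 Y-2.89 E0.2128
G1 X-4.08 Y-4.08 E0.3729
G1 X-3.93 Y-4.21 E0.3941
G1 X-4.78 Y-3.09 E0.5437
G1 X-5.64 Y-1.01 E0.7833

At z = 3.52 mm: the r=6.5 sphere slices to a regular 24-gon of circumradius 5.777 (√(r²−h²) with h=2.98 from center); the sphere at (8, -2): section is a regular 24-gon, circumradius = √(r²−h²) = √(5²−0.52²) = 4.973; the r=11 sphere at (4.5, -1.5) contributes a regular 24-gon of circumradius √(11²−3.52²) = 10.422; After the difference (first − rest): starting from the r=6.5 sphere, the r=5 sphere at (8, -2) partially overlaps it — only the 11.31 mm² overlap (of its 76.81 mm²) is removed, clipping the outline; the r=11 sphere at (4.5, -1.5) partially overlaps it — only the 92.02 mm² overlap (of its 337.32 mm²) is removed, clipping the outline — 1 connected region; (rotated 45° about Z; rotation is an isometry so areas/perimeters/island counts are preserved). The outline is a single polygon with 6 vertices. Extrusion per mm of travel: 0.8 × 0.32 / (π × 0.875²) = 0.106432. Accumulating E over each segment gives final E = 0.7833.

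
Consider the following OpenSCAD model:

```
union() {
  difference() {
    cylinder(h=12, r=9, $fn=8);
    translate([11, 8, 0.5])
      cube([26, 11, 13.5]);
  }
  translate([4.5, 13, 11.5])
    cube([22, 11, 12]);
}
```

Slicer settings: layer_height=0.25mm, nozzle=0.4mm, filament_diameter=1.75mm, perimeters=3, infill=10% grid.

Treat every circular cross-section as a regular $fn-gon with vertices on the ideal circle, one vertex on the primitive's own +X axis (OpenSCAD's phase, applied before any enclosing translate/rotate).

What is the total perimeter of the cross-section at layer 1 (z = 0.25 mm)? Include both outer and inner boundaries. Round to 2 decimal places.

At z = 0.25 mm: the r=9 cylinder gives a regular 8-gon of circumradius 9 (constant along its height) (perimeter = 2·8·9.000·sin(180°/8) = 55.11 mm); the cube at (11, 8) does not reach this height (z outside [0.5, 14]); Subtracting the remaining from the first: none of the subtracted shapes is present at this height, so the r=9 cylinder is unchanged — boundary = 55.11 mm; the cube at (4.5, 13) is absent (z outside [11.5, 23.5]); Combining (union): only the result so far is present, so the union is just that shape — boundary = 55.11 mm. Overall, the cross-section is a single solid region. Total boundary length (outer) = 55.11 mm.

55.11 mm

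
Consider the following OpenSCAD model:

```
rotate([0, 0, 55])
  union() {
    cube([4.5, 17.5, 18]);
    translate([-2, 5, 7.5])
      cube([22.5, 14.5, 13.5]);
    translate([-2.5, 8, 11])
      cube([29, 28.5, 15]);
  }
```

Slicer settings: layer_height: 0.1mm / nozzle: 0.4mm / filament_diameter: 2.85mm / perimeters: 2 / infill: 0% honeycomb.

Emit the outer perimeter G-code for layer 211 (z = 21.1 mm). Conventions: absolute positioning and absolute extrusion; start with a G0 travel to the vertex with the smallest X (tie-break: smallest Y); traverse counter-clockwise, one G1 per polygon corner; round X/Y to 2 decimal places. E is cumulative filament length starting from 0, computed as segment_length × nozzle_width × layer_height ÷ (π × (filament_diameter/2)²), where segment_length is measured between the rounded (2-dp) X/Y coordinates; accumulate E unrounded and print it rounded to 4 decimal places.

G0 X-31.33 Y18.89 Z21.10
G1 X-7.99 Y2.54 E0.1787
G1 X8.65 Y26.30 E0.3606
G1 X-14.70 Y42.64 E0.5393
G1 X-31.33 Y18.89 E0.7211

At z = 21.1 mm: the cube is not intersected at this z (z outside [0, 18]); the cube at (-2, 5) is not intersected at this z (z outside [7.5, 21]); the cube at (-2.5, 8) (footprint 29×28.5) is included at this height; Taking the union: only the 29×28.5 cube at (-2.5, 8) is present, so the union is just that shape — 1 connected region; (rotated 55° about Z; rotation is an isometry so areas/perimeters/island counts are preserved). The outline is a single polygon with 4 vertices. Extrusion per mm of travel: 0.4 × 0.1 / (π × 1.425²) = 0.006270. Accumulating E over each segment gives final E = 0.7211.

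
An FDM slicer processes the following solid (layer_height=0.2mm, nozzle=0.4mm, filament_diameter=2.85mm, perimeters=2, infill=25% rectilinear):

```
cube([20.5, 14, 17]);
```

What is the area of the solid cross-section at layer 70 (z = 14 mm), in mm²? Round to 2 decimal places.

287.00 mm²

At z = 14 mm: the 20.5×14 cube contributes its full rectangle (area 287.00 mm²). Overall, the cross-section is a single solid region. Net area = 287.00 mm².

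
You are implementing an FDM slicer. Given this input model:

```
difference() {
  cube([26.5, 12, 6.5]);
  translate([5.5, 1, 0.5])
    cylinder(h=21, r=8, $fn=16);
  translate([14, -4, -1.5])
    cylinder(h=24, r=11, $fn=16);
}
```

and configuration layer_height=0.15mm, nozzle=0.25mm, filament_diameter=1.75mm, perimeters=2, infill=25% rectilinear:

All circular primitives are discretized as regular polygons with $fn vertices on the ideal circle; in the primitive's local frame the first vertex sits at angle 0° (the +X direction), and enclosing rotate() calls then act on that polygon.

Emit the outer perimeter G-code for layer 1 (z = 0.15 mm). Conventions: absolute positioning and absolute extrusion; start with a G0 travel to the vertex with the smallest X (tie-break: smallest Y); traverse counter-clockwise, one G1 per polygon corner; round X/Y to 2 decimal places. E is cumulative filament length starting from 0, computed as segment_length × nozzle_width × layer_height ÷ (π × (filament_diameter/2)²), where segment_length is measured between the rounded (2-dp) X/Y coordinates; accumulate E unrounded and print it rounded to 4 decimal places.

G0 X0.00 Y0.00 Z0.15
G1 X3.80 Y0.00 E0.0592
G1 X3.84 Y0.21 E0.0626
G1 X6.22 Y3.78 E0.1295
G1 X9.79 Y6.16 E0.1964
G1 X14.00 Y7.00 E0.2633
G1 X18.21 Y6.16 E0.3302
G1 X21.78 Y3.78 E0.3971
G1 X24.16 Y0.21 E0.4640
G1 X24.20 Y0.00 E0.4673
G1 X26.50 Y0.00 E0.5032
G1 X26.50 Y12.00 E0.6903
G1 X0.00 Y12.00 E1.1034
G1 X0.00 Y0.00 E1.2905

At z = 0.15 mm: the 26.5×12 cube contributes its full rectangle; the cylinder at (5.5, 1) is not intersected at this z (z outside [0.5, 21.5]); the cylinder at (14, -4): section is a regular 16-gon, circumradius r=11; After the difference (first − rest): starting from the 26.5×12 cube, the r=11 cylinder at (14, -4) partially overlaps it — only the 100.40 mm² overlap (of its 370.44 mm²) is removed, clipping the outline — 1 connected region. The outline is a single polygon with 13 vertices. Extrusion per mm of travel: 0.25 × 0.15 / (π × 0.875²) = 0.015591. Accumulating E over each segment gives final E = 1.2905.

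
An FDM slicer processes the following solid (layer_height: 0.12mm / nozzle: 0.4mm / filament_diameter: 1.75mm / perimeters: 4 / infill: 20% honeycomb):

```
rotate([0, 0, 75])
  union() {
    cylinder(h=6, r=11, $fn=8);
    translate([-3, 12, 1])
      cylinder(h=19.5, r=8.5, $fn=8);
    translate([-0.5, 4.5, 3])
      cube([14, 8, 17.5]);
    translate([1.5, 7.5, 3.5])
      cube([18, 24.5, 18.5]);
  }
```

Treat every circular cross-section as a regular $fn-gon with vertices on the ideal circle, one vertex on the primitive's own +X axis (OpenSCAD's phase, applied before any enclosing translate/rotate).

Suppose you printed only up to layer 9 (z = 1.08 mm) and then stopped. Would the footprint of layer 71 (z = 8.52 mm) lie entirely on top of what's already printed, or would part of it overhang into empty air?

part overhangs

Compare the two slices. At z = 1.08: the cylinder: section is a regular 8-gon, circumradius r=11 (area = (8/2)·11.000²·sin(360°/8) = 342.24 mm²); the r=8.5 cylinder at (-3, 12) gives a regular 8-gon of circumradius 8.5 (constant along its height) (area = (8/2)·8.500²·sin(360°/8) = 204.35 mm²); the cube at (-0.5, 4.5) does not reach this height (z outside [3, 20.5]); the cube at (1.5, 7.5) does not reach this height (z outside [3.5, 22]); Merging all regions: the regions partially overlap — summed areas 546.59 mm² minus the doubly-counted overlap 57.74 mm² gives 488.86 mm² — area = 488.86 mm²; (rotated 75° about Z; rotation is an isometry so areas/perimeters/island counts are preserved). At z = 8.52: the cylinder is absent (z outside [0, 6]); the r=8.5 cylinder at (-3, 12) gives a regular 8-gon of circumradius 8.5 (constant along its height) (area = (8/2)·8.500²·sin(360°/8) = 204.35 mm²); the cube at (-0.5, 4.5) is present — its section is the full 14×8 rectangle (area 112.00 mm²); the 18×24.5 cube at (1.5, 7.5) contributes its full rectangle (area 441.00 mm²); Taking the union: the regions partially overlap — summed areas 757.35 mm² minus the doubly-counted overlap 109.17 mm² gives 648.19 mm² — area = 648.19 mm²; (whole slice rotated 75° about Z — lengths, areas and connectivity unchanged). Checking containment: at z = 8.52 the cross-section extends beyond the z = 1.08 cross-section by about 421.10 mm².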